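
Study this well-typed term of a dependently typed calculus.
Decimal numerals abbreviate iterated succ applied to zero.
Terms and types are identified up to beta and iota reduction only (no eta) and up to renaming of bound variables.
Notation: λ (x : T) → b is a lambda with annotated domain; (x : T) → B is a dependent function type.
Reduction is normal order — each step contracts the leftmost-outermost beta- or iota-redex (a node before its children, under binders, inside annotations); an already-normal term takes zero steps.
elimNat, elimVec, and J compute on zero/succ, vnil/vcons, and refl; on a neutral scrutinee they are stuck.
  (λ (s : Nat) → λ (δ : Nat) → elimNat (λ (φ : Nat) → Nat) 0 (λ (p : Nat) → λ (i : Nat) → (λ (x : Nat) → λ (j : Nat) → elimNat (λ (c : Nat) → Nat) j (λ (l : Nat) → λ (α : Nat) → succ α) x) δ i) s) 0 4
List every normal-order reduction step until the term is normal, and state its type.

reduction (normal order):
  (λ (s : Nat) → λ (δ : Nat) → elimNat (λ (φ : Nat) → Nat) 0 (λ (p : Nat) → λ (i : Nat) → (λ (x : Nat) → λ (j : Nat) → elimNat (λ (c : Nat) → Nat) j (λ (l : Nat) → λ (α : Nat) → succ α) x) δ i) s) 0 4
  ~> (λ (s : Nat) → elimNat (λ (δ : Nat) → Nat) 0 (λ (φ : Nat) → λ (p : Nat) → (λ (i : Nat) → λ (x : Nat) → elimNat (λ (j : Nat) → Nat) x (λ (c : Nat) → λ (l : Nat) → succ l) i) s p) 0) 4
  ~> elimNat (λ (s : Nat) → Nat) 0 (λ (δ : Nat) → λ (φ : Nat) → (λ (p : Nat) → λ (i : Nat) → elimNat (λ (x : Nat) → Nat) i (λ (j : Nat) → λ (c : Nat) → succ c) p) 4 φ) 0
  ~> 0
the term's type:
  Nat


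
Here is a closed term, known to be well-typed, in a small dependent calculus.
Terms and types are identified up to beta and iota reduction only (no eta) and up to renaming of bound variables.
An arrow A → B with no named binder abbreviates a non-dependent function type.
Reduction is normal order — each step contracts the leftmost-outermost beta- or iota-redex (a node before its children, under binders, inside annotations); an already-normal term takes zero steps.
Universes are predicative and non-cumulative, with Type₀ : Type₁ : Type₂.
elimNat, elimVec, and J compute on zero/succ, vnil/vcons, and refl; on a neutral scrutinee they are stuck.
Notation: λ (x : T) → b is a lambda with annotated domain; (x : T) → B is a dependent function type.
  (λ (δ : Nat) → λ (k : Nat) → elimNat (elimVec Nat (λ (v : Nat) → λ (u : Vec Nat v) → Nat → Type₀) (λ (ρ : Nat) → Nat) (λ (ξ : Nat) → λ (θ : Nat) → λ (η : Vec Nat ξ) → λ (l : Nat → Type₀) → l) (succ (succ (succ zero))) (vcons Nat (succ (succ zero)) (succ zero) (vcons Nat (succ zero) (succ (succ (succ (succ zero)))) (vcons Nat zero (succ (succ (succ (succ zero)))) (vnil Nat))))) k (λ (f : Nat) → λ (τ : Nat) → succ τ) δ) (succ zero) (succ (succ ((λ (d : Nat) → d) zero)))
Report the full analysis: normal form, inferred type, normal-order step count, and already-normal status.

normal form:
  succ (succ (succ zero))
the term's type:
  Nat
reduction steps (normal order): 7
term was already normal: no
first redex: a beta-redex


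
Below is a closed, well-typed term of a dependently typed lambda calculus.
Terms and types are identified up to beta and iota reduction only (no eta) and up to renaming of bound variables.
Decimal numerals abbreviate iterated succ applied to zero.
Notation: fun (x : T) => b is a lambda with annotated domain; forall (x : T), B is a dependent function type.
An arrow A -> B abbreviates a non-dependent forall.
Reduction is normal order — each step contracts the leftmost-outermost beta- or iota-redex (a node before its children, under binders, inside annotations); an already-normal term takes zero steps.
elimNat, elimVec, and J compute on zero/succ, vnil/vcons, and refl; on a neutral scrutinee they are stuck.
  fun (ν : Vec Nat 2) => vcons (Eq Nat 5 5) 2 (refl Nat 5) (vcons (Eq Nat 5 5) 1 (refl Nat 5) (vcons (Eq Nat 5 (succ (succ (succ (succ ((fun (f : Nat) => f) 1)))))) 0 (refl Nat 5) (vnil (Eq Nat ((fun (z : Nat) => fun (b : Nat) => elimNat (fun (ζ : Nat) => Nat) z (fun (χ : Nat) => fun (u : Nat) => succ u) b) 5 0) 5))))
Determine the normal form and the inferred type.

reduced normal form:
  fun (ν : Vec Nat 2) => vcons (Eq Nat 5 5) 2 (refl Nat 5) (vcons (Eq Nat 5 5) 1 (refl Nat 5) (vcons (Eq Nat 5 5) 0 (refl Nat 5) (vnil (Eq Nat 5 5))))
type:
  Vec Nat 2 -> Vec (Eq Nat 5 5) 3


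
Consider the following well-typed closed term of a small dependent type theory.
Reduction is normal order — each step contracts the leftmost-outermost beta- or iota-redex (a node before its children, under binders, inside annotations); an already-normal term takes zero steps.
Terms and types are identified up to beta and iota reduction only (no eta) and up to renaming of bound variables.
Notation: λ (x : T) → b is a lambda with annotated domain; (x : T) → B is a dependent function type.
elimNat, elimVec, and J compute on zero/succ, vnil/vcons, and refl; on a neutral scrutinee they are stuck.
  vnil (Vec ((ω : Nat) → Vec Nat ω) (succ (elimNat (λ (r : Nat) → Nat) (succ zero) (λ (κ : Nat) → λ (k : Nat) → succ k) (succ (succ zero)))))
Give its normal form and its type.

reduced normal form:
  vnil (Vec ((ω : Nat) → Vec Nat ω) (succ (succ (succ (succ zero)))))
type:
  Vec (Vec ((ω : Nat) → Vec Nat ω) (succ (succ (succ (succ zero))))) zero


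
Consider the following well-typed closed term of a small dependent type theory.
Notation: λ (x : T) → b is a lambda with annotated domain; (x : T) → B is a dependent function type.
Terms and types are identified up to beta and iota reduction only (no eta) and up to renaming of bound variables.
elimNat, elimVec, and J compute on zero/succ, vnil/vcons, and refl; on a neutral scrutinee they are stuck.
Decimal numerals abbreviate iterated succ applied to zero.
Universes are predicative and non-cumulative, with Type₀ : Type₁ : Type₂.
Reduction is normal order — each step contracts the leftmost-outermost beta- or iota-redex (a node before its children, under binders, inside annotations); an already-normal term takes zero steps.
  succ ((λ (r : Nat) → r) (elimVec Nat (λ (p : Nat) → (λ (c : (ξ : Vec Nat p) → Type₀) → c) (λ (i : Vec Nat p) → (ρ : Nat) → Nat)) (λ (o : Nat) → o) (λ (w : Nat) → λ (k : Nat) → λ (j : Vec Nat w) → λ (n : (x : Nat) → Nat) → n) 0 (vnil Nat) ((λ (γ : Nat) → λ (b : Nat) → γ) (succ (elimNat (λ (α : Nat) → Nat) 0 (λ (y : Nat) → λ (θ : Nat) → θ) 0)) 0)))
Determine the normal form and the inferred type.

normal form:
  2
the term's type:
  Nat


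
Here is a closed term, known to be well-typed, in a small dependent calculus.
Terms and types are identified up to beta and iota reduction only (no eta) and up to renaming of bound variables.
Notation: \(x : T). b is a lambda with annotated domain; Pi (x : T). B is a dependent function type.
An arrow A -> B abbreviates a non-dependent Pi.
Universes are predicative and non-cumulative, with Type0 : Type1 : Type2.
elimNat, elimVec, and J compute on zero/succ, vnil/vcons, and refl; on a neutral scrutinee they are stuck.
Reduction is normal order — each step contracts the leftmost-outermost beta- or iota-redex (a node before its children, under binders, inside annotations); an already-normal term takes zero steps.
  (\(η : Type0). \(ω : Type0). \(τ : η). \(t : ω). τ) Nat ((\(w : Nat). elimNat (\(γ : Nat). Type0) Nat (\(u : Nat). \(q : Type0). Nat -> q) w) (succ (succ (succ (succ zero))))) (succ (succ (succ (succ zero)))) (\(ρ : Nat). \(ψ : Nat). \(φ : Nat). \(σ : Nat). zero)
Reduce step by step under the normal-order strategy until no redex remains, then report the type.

normal-order reduction sequence:
  (\(η : Type0). \(ω : Type0). \(τ : η). \(t : ω). τ) Nat ((\(w : Nat). elimNat (\(γ : Nat). Type0) Nat (\(u : Nat). \(q : Type0). Nat -> q) w) (succ (succ (succ (succ zero))))) (succ (succ (succ (succ zero)))) (\(ρ : Nat). \(ψ : Nat). \(φ : Nat). \(σ : Nat). zero)
  ~> (\(η : Type0). \(ω : Nat). \(τ : η). ω) ((\(t : Nat). elimNat (\(w : Nat). Type0) Nat (\(γ : Nat). \(u : Type0). Nat -> u) t) (succ (succ (succ (succ zero))))) (succ (succ (succ (succ zero)))) (\(q : Nat). \(ρ : Nat). \(ψ : Nat). \(φ : Nat). zero)
  ~> (\(η : Nat). \(ω : (\(τ : Nat). elimNat (\(t : Nat). Type0) Nat (\(w : Nat). \(γ : Type0). Nat -> γ) τ) (succ (succ (succ (succ zero))))). η) (succ (succ (succ (succ zero)))) (\(u : Nat). \(q : Nat). \(ρ : Nat). \(ψ : Nat). zero)
  ~> (\(η : (\(ω : Nat). elimNat (\(τ : Nat). Type0) Nat (\(t : Nat). \(w : Type0). Nat -> w) ω) (succ (succ (succ (succ zero))))). succ (succ (succ (succ zero)))) (\(γ : Nat). \(u : Nat). \(q : Nat). \(ρ : Nat). zero)
  ~> succ (succ (succ (succ zero)))
the term's type:
  Nat


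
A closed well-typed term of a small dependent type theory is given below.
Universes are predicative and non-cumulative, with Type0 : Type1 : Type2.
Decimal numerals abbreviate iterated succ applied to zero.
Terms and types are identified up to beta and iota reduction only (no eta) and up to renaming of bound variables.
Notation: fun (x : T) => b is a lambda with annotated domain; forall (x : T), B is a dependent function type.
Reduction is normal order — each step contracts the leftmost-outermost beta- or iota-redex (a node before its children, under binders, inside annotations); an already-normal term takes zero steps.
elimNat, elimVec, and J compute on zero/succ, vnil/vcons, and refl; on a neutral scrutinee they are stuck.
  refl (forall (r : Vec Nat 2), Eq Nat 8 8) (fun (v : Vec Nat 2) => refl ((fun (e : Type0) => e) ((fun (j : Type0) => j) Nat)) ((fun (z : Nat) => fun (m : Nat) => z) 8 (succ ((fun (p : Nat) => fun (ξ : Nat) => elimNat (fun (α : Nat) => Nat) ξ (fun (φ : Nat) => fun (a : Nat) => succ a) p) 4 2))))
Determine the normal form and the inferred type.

resulting normal form:
  refl (forall (r : Vec Nat 2), Eq Nat 8 8) (fun (v : Vec Nat 2) => refl Nat 8)
type:
  Eq (forall (r : Vec Nat 2), Eq Nat 8 8) (fun (v : Vec Nat 2) => refl Nat 8) (fun (e : Vec Nat 2) => refl Nat 8)
observation: normalization takes exactly 4 steps under the normal-order strategy.


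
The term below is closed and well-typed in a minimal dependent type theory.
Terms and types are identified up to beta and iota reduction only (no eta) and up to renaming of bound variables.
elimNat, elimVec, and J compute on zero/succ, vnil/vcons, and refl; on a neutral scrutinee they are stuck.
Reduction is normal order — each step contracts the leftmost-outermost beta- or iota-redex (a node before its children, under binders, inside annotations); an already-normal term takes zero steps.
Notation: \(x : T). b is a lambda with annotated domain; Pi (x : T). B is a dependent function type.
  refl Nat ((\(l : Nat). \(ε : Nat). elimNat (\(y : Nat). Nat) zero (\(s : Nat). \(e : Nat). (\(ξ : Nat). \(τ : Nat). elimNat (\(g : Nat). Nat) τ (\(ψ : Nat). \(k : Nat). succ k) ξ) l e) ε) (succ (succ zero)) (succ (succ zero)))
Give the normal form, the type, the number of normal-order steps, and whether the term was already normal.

normal form:
  refl Nat (succ (succ (succ (succ zero))))
inferred type:
  Eq Nat (succ (succ (succ (succ zero)))) (succ (succ (succ (succ zero))))
reduction steps (normal order): 27
already normal: no
first contracted redex: a beta-redex


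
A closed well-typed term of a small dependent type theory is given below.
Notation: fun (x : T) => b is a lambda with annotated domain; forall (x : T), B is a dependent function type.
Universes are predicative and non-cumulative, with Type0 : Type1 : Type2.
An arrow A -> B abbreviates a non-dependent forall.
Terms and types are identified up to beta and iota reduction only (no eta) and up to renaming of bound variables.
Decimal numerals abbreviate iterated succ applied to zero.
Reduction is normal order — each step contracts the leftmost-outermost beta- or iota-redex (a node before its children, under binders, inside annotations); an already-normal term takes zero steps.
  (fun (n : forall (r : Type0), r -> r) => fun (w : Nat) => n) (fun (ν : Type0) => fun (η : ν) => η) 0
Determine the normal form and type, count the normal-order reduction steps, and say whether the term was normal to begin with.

normal form:
  fun (n : Type0) => fun (r : n) => r
inferred type:
  forall (n : Type0), n -> n
reduction steps (normal order): 2
already normal: no
first contracted redex: a beta-redex


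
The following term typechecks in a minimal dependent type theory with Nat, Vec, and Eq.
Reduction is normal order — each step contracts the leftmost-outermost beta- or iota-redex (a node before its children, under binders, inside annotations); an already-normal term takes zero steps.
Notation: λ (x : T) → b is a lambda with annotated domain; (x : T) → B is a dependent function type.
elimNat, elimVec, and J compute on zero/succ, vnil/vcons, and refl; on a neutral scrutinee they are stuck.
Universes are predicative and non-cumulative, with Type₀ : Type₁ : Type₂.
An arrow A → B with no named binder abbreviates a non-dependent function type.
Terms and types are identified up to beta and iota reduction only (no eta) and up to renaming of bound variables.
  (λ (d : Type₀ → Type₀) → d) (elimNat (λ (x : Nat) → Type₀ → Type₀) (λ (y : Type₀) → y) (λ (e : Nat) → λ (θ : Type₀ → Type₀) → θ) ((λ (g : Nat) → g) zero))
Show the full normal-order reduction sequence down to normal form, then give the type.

normal-order reduction sequence:
  (λ (d : Type₀ → Type₀) → d) (elimNat (λ (x : Nat) → Type₀ → Type₀) (λ (y : Type₀) → y) (λ (e : Nat) → λ (θ : Type₀ → Type₀) → θ) ((λ (g : Nat) → g) zero))
  ~> elimNat (λ (d : Nat) → Type₀ → Type₀) (λ (x : Type₀) → x) (λ (y : Nat) → λ (e : Type₀ → Type₀) → e) ((λ (θ : Nat) → θ) zero)
  ~> elimNat (λ (d : Nat) → Type₀ → Type₀) (λ (x : Type₀) → x) (λ (y : Nat) → λ (e : Type₀ → Type₀) → e) zero
  ~> λ (d : Type₀) → d
the term's type:
  Type₀ → Type₀


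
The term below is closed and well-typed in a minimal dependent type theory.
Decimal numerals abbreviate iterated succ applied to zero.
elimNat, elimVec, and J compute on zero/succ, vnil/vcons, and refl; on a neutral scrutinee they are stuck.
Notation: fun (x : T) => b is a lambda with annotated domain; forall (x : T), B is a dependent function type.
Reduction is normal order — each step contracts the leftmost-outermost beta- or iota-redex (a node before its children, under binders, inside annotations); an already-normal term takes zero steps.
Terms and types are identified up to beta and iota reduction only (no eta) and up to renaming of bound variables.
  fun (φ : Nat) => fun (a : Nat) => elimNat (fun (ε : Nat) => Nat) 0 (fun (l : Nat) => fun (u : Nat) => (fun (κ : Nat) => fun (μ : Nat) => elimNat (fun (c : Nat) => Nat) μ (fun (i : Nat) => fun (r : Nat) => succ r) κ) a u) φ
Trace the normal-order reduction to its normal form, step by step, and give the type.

normal-order reduction sequence:
  fun (φ : Nat) => fun (a : Nat) => elimNat (fun (ε : Nat) => Nat) 0 (fun (l : Nat) => fun (u : Nat) => (fun (κ : Nat) => fun (μ : Nat) => elimNat (fun (c : Nat) => Nat) μ (fun (i : Nat) => fun (r : Nat) => succ r) κ) a u) φ
  ~> fun (φ : Nat) => fun (a : Nat) => elimNat (fun (ε : Nat) => Nat) 0 (fun (l : Nat) => fun (u : Nat) => (fun (κ : Nat) => elimNat (fun (μ : Nat) => Nat) κ (fun (c : Nat) => fun (i : Nat) => succ i) a) u) φ
  ~> fun (φ : Nat) => fun (a : Nat) => elimNat (fun (ε : Nat) => Nat) 0 (fun (l : Nat) => fun (u : Nat) => elimNat (fun (κ : Nat) => Nat) u (fun (μ : Nat) => fun (c : Nat) => succ c) a) φ
type:
  forall (φ : Nat), forall (a : Nat), Nat


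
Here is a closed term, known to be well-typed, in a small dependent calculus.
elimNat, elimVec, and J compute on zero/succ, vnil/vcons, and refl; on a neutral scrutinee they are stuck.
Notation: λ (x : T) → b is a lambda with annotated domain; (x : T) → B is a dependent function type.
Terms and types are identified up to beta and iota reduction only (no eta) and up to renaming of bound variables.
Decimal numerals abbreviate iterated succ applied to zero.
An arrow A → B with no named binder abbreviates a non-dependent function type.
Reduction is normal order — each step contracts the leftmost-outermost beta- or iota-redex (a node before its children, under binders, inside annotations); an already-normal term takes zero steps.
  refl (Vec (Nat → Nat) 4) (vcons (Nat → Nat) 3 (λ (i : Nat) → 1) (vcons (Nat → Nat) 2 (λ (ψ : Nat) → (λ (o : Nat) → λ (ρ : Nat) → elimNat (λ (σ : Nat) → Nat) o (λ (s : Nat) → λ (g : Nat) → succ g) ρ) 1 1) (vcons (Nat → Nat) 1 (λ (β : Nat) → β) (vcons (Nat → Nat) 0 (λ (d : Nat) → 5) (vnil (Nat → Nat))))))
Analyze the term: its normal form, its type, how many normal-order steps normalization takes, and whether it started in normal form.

reduced normal form:
  refl (Vec (Nat → Nat) 4) (vcons (Nat → Nat) 3 (λ (i : Nat) → 1) (vcons (Nat → Nat) 2 (λ (ψ : Nat) → 2) (vcons (Nat → Nat) 1 (λ (o : Nat) → o) (vcons (Nat → Nat) 0 (λ (ρ : Nat) → 5) (vnil (Nat → Nat))))))
inferred type:
  Eq (Vec (Nat → Nat) 4) (vcons (Nat → Nat) 3 (λ (i : Nat) → 1) (vcons (Nat → Nat) 2 (λ (ψ : Nat) → 2) (vcons (Nat → Nat) 1 (λ (o : Nat) → o) (vcons (Nat → Nat) 0 (λ (ρ : Nat) → 5) (vnil (Nat → Nat)))))) (vcons (Nat → Nat) 3 (λ (σ : Nat) → 1) (vcons (Nat → Nat) 2 (λ (s : Nat) → 2) (vcons (Nat → Nat) 1 (λ (g : Nat) → g) (vcons (Nat → Nat) 0 (λ (β : Nat) → 5) (vnil (Nat → Nat))))))
normal-order step count: 6
already normal: no
first contracted redex: a beta-redex


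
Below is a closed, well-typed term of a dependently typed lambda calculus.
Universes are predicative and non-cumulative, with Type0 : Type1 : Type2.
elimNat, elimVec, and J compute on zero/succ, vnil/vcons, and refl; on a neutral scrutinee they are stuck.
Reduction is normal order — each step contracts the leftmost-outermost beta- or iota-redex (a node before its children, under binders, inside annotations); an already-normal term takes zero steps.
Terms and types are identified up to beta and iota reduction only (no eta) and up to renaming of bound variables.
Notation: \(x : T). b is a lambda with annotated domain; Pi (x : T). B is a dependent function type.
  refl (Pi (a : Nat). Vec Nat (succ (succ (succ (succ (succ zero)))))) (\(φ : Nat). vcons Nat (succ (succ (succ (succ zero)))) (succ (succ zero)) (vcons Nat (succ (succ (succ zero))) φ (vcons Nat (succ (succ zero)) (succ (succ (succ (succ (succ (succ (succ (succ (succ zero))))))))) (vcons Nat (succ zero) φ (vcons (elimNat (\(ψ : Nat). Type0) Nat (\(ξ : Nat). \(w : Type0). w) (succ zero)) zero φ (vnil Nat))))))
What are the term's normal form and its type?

reduced normal form:
  refl (Pi (a : Nat). Vec Nat (succ (succ (succ (succ (succ zero)))))) (\(φ : Nat). vcons Nat (succ (succ (succ (succ zero)))) (succ (succ zero)) (vcons Nat (succ (succ (succ zero))) φ (vcons Nat (succ (succ zero)) (succ (succ (succ (succ (succ (succ (succ (succ (succ zero))))))))) (vcons Nat (succ zero) φ (vcons Nat zero φ (vnil Nat))))))
the term's type:
  Eq (Pi (a : Nat). Vec Nat (succ (succ (succ (succ (succ zero)))))) (\(φ : Nat). vcons Nat (succ (succ (succ (succ zero)))) (succ (succ zero)) (vcons Nat (succ (succ (succ zero))) φ (vcons Nat (succ (succ zero)) (succ (succ (succ (succ (succ (succ (succ (succ (succ zero))))))))) (vcons Nat (succ zero) φ (vcons Nat zero φ (vnil Nat)))))) (\(ψ : Nat). vcons Nat (succ (succ (succ (succ zero)))) (succ (succ zero)) (vcons Nat (succ (succ (succ zero))) ψ (vcons Nat (succ (succ zero)) (succ (succ (succ (succ (succ (succ (succ (succ (succ zero))))))))) (vcons Nat (succ zero) ψ (vcons Nat zero ψ (vnil Nat))))))
observation: normalization takes exactly 4 steps under the normal-order strategy.


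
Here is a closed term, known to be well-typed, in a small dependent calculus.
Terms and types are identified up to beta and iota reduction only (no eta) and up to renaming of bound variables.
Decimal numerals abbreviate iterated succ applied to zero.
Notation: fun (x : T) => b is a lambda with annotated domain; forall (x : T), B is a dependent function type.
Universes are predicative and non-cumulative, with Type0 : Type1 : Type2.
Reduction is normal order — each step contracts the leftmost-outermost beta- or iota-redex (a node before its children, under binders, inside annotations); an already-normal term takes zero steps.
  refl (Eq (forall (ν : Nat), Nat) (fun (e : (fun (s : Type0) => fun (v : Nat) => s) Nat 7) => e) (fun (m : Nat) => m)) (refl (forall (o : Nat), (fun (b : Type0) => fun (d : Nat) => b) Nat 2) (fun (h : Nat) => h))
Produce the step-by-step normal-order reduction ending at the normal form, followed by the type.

normal-order reduction sequence:
  refl (Eq (forall (ν : Nat), Nat) (fun (e : (fun (s : Type0) => fun (v : Nat) => s) Nat 7) => e) (fun (m : Nat) => m)) (refl (forall (o : Nat), (fun (b : Type0) => fun (d : Nat) => b) Nat 2) (fun (h : Nat) => h))
  ~> refl (Eq (forall (ν : Nat), Nat) (fun (e : (fun (s : Nat) => Nat) 7) => e) (fun (v : Nat) => v)) (refl (forall (m : Nat), (fun (o : Type0) => fun (b : Nat) => o) Nat 2) (fun (d : Nat) => d))
  ~> refl (Eq (forall (ν : Nat), Nat) (fun (e : Nat) => e) (fun (s : Nat) => s)) (refl (forall (v : Nat), (fun (m : Type0) => fun (o : Nat) => m) Nat 2) (fun (b : Nat) => b))
  ~> refl (Eq (forall (ν : Nat), Nat) (fun (e : Nat) => e) (fun (s : Nat) => s)) (refl (forall (v : Nat), (fun (m : Nat) => Nat) 2) (fun (o : Nat) => o))
  ~> refl (Eq (forall (ν : Nat), Nat) (fun (e : Nat) => e) (fun (s : Nat) => s)) (refl (forall (v : Nat), Nat) (fun (m : Nat) => m))
inferred type:
  Eq (Eq (forall (ν : Nat), Nat) (fun (e : Nat) => e) (fun (s : Nat) => s)) (refl (forall (v : Nat), Nat) (fun (m : Nat) => m)) (refl (forall (o : Nat), Nat) (fun (b : Nat) => b))


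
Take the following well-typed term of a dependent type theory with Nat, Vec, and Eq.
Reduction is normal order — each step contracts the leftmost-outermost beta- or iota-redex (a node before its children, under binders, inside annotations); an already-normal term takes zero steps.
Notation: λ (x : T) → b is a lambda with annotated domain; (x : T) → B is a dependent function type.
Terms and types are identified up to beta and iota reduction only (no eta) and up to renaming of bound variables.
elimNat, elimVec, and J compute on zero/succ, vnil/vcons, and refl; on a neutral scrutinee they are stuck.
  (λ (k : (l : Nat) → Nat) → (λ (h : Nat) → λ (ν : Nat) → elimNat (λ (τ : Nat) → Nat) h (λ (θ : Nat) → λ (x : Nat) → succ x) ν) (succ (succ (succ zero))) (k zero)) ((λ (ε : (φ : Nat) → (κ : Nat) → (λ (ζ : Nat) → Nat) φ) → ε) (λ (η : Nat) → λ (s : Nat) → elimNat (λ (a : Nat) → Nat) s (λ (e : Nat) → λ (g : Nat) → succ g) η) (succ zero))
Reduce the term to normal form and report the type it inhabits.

resulting normal form:
  succ (succ (succ (succ zero)))
inferred type:
  Nat


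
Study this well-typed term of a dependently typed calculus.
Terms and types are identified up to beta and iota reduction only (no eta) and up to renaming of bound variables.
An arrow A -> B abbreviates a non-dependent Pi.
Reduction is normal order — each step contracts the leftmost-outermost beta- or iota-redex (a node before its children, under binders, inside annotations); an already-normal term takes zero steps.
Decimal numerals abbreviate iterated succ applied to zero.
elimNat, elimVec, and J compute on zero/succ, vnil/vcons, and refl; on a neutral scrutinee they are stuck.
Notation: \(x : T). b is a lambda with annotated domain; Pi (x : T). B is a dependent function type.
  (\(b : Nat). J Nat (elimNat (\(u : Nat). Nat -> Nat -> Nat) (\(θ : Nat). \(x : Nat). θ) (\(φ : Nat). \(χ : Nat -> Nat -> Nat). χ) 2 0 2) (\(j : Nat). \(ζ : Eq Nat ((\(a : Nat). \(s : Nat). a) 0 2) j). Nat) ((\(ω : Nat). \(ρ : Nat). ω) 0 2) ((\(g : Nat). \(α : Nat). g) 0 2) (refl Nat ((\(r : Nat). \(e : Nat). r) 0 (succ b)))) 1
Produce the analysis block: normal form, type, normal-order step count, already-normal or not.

reduced normal form:
  0
the term's type:
  Nat
reduction steps (normal order): 4
started in normal form: no
first contracted redex: a beta-redex


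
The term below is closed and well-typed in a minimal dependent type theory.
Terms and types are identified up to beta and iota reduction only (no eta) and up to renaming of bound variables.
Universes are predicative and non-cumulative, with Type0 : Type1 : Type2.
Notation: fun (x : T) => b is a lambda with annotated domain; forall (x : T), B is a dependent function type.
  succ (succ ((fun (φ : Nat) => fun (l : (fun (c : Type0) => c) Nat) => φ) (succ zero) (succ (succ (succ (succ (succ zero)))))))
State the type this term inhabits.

inferred type:
  Nat


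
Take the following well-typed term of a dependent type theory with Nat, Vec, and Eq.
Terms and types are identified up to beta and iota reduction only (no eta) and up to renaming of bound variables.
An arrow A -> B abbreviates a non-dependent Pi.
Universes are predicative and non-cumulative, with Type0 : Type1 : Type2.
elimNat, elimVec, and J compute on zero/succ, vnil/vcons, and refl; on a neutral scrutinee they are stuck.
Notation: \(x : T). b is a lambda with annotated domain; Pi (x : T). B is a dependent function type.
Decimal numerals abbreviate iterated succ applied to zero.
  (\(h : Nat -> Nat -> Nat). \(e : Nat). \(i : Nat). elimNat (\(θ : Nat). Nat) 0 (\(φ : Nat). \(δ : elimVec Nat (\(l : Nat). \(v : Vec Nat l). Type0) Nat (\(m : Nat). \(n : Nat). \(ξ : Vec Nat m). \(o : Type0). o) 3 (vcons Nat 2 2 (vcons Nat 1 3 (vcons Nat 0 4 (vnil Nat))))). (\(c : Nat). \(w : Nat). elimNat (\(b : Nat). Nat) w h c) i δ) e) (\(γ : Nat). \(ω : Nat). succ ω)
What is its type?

type:
  Nat -> Nat -> Nat


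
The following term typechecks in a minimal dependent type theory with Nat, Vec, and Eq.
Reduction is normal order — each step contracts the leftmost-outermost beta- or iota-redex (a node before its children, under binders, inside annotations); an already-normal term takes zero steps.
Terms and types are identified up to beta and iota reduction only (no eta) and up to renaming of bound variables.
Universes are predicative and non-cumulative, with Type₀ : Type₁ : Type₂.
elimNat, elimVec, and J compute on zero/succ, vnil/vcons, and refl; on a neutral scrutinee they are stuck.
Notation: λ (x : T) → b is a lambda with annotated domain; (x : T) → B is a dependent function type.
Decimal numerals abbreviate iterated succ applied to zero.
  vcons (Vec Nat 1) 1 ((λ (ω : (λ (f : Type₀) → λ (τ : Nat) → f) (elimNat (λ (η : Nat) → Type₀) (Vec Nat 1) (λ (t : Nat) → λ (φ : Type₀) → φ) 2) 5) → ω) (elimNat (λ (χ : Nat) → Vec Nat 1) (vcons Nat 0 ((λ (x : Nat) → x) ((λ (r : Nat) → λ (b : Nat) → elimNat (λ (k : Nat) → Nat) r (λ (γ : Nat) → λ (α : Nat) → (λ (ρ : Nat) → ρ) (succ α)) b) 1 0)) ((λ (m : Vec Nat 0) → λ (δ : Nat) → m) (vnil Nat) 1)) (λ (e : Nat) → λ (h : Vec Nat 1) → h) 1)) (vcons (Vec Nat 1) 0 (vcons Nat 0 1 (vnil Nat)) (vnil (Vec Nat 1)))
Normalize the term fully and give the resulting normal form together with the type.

resulting normal form:
  vcons (Vec Nat 1) 1 (vcons Nat 0 1 (vnil Nat)) (vcons (Vec Nat 1) 0 (vcons Nat 0 1 (vnil Nat)) (vnil (Vec Nat 1)))
the term's type:
  Vec (Vec Nat 1) 2
observation: the term reaches its normal form after 11 normal-order steps.


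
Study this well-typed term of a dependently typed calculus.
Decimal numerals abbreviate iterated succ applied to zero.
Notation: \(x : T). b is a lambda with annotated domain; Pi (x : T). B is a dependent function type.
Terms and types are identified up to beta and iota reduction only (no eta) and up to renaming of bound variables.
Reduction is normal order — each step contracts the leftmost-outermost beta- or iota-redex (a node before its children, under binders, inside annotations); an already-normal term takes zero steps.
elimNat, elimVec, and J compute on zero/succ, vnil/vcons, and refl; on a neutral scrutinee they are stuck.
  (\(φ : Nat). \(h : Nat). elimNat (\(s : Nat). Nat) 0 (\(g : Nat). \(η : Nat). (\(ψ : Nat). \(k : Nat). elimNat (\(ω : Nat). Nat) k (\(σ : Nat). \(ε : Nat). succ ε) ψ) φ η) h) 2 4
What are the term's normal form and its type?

resulting normal form:
  8
inferred type:
  Nat
observation: the term reaches its normal form after 51 normal-order steps.


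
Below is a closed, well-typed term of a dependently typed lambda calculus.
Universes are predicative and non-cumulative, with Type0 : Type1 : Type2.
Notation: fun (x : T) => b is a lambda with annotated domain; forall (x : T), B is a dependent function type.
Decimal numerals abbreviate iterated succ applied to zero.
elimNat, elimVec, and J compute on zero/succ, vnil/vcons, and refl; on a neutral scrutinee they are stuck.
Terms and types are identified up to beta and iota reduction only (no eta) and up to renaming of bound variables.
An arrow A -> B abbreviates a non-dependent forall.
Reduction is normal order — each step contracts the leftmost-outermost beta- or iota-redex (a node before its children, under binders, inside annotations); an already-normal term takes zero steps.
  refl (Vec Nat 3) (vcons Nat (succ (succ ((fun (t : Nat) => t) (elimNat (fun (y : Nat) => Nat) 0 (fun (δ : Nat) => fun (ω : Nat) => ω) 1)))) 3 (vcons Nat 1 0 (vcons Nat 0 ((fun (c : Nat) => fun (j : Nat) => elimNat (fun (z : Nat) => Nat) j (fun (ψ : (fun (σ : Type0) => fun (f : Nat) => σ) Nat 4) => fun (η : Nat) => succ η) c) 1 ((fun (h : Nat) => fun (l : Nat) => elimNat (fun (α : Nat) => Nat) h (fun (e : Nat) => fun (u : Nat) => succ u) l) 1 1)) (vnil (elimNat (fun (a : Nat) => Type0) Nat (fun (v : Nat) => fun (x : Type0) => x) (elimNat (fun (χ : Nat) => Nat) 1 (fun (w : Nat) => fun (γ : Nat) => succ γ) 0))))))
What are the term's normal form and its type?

normal form:
  refl (Vec Nat 3) (vcons Nat 2 3 (vcons Nat 1 0 (vcons Nat 0 3 (vnil Nat))))
inferred type:
  Eq (Vec Nat 3) (vcons Nat 2 3 (vcons Nat 1 0 (vcons Nat 0 3 (vnil Nat)))) (vcons Nat 2 3 (vcons Nat 1 0 (vcons Nat 0 3 (vnil Nat))))
observation: reduction starts at a beta-redex, and 22 normal-order steps reach the normal form.


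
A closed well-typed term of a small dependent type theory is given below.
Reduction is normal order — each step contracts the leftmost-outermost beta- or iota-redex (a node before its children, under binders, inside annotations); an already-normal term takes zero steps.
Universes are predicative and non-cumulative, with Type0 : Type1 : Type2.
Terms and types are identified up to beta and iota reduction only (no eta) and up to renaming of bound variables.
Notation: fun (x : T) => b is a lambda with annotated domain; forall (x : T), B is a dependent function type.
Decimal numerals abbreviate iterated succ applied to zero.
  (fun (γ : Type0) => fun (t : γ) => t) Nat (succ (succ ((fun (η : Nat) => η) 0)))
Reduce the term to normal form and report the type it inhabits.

reduced normal form:
  2
type:
  Nat
observation: reduction starts at a beta-redex, and 3 normal-order steps reach the normal form.


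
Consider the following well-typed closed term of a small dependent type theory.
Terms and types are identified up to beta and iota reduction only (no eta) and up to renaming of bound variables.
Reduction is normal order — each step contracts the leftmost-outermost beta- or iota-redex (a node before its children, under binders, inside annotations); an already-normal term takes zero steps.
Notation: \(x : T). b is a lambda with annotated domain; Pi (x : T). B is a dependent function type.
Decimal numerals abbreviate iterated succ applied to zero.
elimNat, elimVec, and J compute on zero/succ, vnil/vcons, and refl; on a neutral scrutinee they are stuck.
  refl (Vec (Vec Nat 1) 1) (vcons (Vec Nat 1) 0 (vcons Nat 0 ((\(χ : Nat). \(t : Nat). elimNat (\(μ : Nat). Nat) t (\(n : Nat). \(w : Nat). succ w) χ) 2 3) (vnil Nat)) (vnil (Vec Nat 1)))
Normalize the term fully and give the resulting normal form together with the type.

reduced normal form:
  refl (Vec (Vec Nat 1) 1) (vcons (Vec Nat 1) 0 (vcons Nat 0 5 (vnil Nat)) (vnil (Vec Nat 1)))
type:
  Eq (Vec (Vec Nat 1) 1) (vcons (Vec Nat 1) 0 (vcons Nat 0 5 (vnil Nat)) (vnil (Vec Nat 1))) (vcons (Vec Nat 1) 0 (vcons Nat 0 5 (vnil Nat)) (vnil (Vec Nat 1)))
observation: 9 normal-order steps normalize the term, beginning with a beta-redex.


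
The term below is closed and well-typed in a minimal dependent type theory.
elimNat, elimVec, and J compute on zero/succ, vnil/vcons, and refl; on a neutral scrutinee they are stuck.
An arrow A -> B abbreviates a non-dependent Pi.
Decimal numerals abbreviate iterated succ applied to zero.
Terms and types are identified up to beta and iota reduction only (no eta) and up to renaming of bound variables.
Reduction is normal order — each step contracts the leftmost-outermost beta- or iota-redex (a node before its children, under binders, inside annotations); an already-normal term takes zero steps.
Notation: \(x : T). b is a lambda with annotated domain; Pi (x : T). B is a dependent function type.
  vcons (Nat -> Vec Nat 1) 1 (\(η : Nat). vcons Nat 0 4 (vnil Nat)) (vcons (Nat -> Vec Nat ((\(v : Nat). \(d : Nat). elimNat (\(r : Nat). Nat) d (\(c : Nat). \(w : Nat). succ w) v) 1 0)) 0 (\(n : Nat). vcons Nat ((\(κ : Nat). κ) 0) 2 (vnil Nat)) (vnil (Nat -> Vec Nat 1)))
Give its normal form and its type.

normal form:
  vcons (Nat -> Vec Nat 1) 1 (\(η : Nat). vcons Nat 0 4 (vnil Nat)) (vcons (Nat -> Vec Nat 1) 0 (\(v : Nat). vcons Nat 0 2 (vnil Nat)) (vnil (Nat -> Vec Nat 1)))
the term's type:
  Vec (Nat -> Vec Nat 1) 2
observation: 7 normal-order steps separate the term from its normal form.


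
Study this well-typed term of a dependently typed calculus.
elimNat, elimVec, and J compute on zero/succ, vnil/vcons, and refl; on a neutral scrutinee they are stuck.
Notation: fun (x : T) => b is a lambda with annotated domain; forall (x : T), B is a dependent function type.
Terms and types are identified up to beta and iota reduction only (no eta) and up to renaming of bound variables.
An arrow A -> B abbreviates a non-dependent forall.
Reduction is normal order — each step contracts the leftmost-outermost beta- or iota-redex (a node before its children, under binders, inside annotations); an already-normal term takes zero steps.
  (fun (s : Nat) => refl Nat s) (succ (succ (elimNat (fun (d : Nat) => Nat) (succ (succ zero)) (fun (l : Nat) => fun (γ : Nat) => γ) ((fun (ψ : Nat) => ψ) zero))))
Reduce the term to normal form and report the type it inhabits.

reduced normal form:
  refl Nat (succ (succ (succ (succ zero))))
type:
  Eq Nat (succ (succ (succ (succ zero)))) (succ (succ (succ (succ zero))))
observation: 3 normal-order steps normalize the term, beginning with a beta-redex.


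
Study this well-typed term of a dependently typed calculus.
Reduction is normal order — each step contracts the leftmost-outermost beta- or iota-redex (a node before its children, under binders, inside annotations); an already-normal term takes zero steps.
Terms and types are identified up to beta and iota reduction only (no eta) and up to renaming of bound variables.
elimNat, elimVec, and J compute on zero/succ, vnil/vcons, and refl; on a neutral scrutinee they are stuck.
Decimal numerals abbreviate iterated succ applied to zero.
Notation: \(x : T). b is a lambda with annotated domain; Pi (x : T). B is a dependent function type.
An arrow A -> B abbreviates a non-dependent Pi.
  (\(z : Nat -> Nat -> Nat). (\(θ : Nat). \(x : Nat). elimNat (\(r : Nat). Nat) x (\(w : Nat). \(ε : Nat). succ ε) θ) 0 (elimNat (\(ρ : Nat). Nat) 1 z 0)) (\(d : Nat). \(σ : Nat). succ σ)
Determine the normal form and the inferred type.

normal form:
  1
the term's type:
  Nat
observation: 5 normal-order steps normalize the term, beginning with a beta-redex.


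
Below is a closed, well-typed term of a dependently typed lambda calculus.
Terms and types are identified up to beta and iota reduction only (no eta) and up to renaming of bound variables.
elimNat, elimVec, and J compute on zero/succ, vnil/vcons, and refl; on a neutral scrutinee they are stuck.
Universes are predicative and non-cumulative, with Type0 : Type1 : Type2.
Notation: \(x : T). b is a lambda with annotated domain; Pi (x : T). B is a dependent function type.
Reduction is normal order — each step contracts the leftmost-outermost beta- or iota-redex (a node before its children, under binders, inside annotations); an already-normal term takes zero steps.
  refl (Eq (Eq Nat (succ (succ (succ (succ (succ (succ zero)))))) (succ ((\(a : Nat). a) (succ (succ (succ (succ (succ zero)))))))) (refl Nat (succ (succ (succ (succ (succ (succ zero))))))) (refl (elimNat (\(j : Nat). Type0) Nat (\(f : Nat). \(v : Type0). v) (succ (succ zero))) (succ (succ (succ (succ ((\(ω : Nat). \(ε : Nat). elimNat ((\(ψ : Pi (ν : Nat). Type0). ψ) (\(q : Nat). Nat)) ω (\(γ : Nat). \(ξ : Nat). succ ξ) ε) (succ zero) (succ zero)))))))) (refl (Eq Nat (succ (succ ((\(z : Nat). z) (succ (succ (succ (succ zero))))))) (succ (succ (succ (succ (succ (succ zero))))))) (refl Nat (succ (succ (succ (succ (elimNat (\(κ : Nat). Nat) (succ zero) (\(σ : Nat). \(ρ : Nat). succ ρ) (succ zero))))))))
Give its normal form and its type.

reduced normal form:
  refl (Eq (Eq Nat (succ (succ (succ (succ (succ (succ zero)))))) (succ (succ (succ (succ (succ (succ zero))))))) (refl Nat (succ (succ (succ (succ (succ (succ zero))))))) (refl Nat (succ (succ (succ (succ (succ (succ zero)))))))) (refl (Eq Nat (succ (succ (succ (succ (succ (succ zero)))))) (succ (succ (succ (succ (succ (succ zero))))))) (refl Nat (succ (succ (succ (succ (succ (succ zero))))))))
type:
  Eq (Eq (Eq Nat (succ (succ (succ (succ (succ (succ zero)))))) (succ (succ (succ (succ (succ (succ zero))))))) (refl Nat (succ (succ (succ (succ (succ (succ zero))))))) (refl Nat (succ (succ (succ (succ (succ (succ zero)))))))) (refl (Eq Nat (succ (succ (succ (succ (succ (succ zero)))))) (succ (succ (succ (succ (succ (succ zero))))))) (refl Nat (succ (succ (succ (succ (succ (succ zero)))))))) (refl (Eq Nat (succ (succ (succ (succ (succ (succ zero)))))) (succ (succ (succ (succ (succ (succ zero))))))) (refl Nat (succ (succ (succ (succ (succ (succ zero))))))))
observation: 19 normal-order steps normalize the term, beginning with a beta-redex.


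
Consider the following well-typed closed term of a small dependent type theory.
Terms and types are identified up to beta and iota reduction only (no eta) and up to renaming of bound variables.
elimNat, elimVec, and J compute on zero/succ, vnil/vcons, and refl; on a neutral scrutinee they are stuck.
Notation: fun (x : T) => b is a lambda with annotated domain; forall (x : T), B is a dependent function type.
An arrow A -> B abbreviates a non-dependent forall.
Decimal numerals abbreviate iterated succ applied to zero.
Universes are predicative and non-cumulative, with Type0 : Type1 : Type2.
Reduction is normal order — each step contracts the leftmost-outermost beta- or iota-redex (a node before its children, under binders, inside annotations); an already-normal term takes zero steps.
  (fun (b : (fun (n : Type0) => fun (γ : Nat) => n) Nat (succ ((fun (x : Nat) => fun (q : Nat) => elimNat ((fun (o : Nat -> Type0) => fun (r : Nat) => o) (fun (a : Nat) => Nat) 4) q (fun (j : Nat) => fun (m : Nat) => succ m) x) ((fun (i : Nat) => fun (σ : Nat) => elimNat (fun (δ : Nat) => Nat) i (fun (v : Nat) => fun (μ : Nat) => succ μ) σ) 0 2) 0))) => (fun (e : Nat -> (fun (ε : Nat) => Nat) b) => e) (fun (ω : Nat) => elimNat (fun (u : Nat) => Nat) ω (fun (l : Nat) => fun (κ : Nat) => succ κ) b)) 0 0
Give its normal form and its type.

reduced normal form:
  0
inferred type:
  Nat


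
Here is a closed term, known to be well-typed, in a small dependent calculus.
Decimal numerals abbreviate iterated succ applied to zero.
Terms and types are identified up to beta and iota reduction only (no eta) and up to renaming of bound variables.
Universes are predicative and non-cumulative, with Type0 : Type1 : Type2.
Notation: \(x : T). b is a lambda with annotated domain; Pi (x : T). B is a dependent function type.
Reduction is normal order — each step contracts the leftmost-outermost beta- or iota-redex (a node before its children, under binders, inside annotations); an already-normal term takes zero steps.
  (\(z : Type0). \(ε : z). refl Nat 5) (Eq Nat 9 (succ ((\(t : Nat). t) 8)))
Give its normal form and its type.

reduced normal form:
  \(z : Eq Nat 9 9). refl Nat 5
type:
  Pi (z : Eq Nat 9 9). Eq Nat 5 5
observation: normalization takes exactly 2 steps under the normal-order strategy.
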